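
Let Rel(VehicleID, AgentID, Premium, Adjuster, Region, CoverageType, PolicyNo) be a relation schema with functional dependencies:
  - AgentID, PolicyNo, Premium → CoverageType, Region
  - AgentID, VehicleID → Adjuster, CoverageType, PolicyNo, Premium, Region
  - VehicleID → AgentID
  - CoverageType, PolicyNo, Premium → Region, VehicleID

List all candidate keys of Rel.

{VehicleID} is a candidate key since {VehicleID}⁺ = {Adjuster, AgentID, CoverageType, PolicyNo, Premium, Region, VehicleID} covers every attribute.
{AgentID, PolicyNo, Premium} is a candidate key since {AgentID, PolicyNo, Premium}⁺ = {Adjuster, AgentID, CoverageType, PolicyNo, Premium, Region, VehicleID} covers every attribute.
{CoverageType, PolicyNo, Premium} is a candidate key since {CoverageType, PolicyNo, Premium}⁺ = {Adjuster, AgentID, CoverageType, PolicyNo, Premium, Region, VehicleID} covers every attribute.
No proper subset of any of these is a key, and no other minimal superkey exists.

{AgentID, PolicyNo, Premium}, {CoverageType, PolicyNo, Premium}, {VehicleID}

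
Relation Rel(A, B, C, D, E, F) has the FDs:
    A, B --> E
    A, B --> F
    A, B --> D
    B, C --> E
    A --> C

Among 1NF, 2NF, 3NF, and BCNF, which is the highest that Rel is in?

Candidate key: {A, B}. Prime attributes: {A, B}.
B, C --> E: {B, C}⁺ = {B, C, E}, which is not all of the attributes, so the left side is not a superkey — BCNF is violated.
B, C --> E determines the non-prime attribute {E} from a non-superkey — 3NF is violated.
{A} is a proper subset of the key {A, B}, and {A}⁺ contains the non-prime attribute {C} — a partial dependency, so 2NF is violated.

1NF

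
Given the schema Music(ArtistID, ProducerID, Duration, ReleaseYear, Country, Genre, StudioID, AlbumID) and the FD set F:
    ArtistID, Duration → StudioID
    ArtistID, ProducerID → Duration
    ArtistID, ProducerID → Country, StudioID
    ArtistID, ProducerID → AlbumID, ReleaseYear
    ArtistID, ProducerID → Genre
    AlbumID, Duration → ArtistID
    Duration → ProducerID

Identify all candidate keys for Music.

{AlbumID, Duration}⁺ = {AlbumID, ArtistID, Country, Duration, Genre, ProducerID, ReleaseYear, StudioID}, which is every attribute, so {AlbumID, Duration} is a candidate key.
{ArtistID, Duration}⁺ = {AlbumID, ArtistID, Country, Duration, Genre, ProducerID, ReleaseYear, StudioID}, which is every attribute, so {ArtistID, Duration} is a candidate key.
{ArtistID, ProducerID}⁺ = {AlbumID, ArtistID, Country, Duration, Genre, ProducerID, ReleaseYear, StudioID}, which is every attribute, so {ArtistID, ProducerID} is a candidate key.
Any other superkey properly contains one of these, so there are no further candidate keys.

{AlbumID, Duration}, {ArtistID, Duration}, {ArtistID, ProducerID}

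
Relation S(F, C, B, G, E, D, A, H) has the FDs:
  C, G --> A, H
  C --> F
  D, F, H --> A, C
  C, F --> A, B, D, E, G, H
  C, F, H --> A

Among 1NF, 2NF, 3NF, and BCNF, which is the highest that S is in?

BCNF

Candidate keys: {C}, {D, F, H}. Prime attributes: {C, D, F, H}.
Every FD has a superkey on the left, so the relation is in BCNF.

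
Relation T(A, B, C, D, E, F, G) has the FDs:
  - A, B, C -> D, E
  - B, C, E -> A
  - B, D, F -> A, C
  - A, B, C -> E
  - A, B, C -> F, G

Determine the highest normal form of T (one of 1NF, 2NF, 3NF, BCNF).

BCNF

Candidate keys: {A, B, C}, {B, C, E}, {B, D, F}. Prime attributes: {A, B, C, D, E, F}.
The left-hand side of every FD is a superkey, so BCNF is satisfied.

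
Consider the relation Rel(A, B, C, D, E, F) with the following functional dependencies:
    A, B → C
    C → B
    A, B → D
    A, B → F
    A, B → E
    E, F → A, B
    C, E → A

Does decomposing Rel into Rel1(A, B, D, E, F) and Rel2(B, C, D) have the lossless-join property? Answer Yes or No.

No

Common attributes: {B, D}; their closure is {B, D}.
The closure covers neither Rel1 nor Rel2 entirely; the join is not lossless.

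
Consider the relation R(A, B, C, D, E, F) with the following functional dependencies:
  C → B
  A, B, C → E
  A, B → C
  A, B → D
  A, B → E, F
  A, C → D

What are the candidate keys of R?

{A, B}, {A, C}

{A} never appears on the right of any FD, so every key must include it.
{A, B}⁺ = {A, B, C, D, E, F}, which is every attribute, so {A, B} is a candidate key.
{A, C}⁺ = {A, B, C, D, E, F}, which is every attribute, so {A, C} is a candidate key.
These are minimal and exhaustive — every other superkey contains one of them.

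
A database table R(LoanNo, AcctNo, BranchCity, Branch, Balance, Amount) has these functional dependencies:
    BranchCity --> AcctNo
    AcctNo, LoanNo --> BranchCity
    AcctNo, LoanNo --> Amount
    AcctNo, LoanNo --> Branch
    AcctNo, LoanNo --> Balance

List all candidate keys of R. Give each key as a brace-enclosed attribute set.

{AcctNo, LoanNo}, {BranchCity, LoanNo}

Attributes never on any right-hand side: {LoanNo} — every candidate key must contain it.
{AcctNo, LoanNo}⁺ = {AcctNo, Amount, Balance, Branch, BranchCity, LoanNo}, which is every attribute, so {AcctNo, LoanNo} is a candidate key.
{BranchCity, LoanNo}⁺ = {AcctNo, Amount, Balance, Branch, BranchCity, LoanNo}, which is every attribute, so {BranchCity, LoanNo} is a candidate key.
These are minimal and exhaustive — every other superkey contains one of them.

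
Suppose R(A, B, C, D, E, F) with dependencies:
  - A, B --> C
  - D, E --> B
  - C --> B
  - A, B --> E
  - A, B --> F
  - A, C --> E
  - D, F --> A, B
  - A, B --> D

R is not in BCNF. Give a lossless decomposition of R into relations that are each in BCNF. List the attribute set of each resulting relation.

{A, C, D, E, F}; {B, D, E}

Candidate keys of the original relation: {A, B}, {A, C}, {A, D, E}, {D, F}.
{A, B, C, D, E, F}: {D, E} determines {B, D, E} here but is not a superkey — split on D, E --> B, giving {B, D, E} and {A, C, D, E, F}.
{B, D, E} is in BCNF.
{A, C, D, E, F} is in BCNF.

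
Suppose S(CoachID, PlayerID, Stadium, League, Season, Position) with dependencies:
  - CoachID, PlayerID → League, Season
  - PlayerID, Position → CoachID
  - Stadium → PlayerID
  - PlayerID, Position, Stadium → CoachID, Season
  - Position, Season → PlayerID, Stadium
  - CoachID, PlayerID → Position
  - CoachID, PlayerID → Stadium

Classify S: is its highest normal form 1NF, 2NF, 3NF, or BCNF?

Candidate keys: {CoachID, PlayerID}, {CoachID, Stadium}, {PlayerID, Position}, {Position, Season}, {Position, Stadium}. Prime attributes: {CoachID, PlayerID, Position, Season, Stadium}.
Stadium → PlayerID breaks BCNF: {Stadium}⁺ = {PlayerID, Stadium}, so {Stadium} is not a superkey.
Its right-hand attributes {PlayerID} are all prime, as are those of every other non-superkey FD — the relation is in 3NF.

3NF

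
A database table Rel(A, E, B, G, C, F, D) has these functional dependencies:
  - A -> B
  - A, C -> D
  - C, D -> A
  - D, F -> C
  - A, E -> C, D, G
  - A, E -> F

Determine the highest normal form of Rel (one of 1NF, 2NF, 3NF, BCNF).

1NF

Candidate keys: {A, E}, {C, D, E}, {D, E, F}. Prime attributes: {A, C, D, E, F}.
For A -> B we have {A}⁺ = {A, B}; {A} is not a superkey, so BCNF fails.
A -> B determines the non-prime attribute {B} from a non-superkey — 3NF is violated.
Since {A} ⊂ {A, E} and {A}⁺ ⊇ {B} with {B} non-prime, there is a partial dependency; 2NF fails.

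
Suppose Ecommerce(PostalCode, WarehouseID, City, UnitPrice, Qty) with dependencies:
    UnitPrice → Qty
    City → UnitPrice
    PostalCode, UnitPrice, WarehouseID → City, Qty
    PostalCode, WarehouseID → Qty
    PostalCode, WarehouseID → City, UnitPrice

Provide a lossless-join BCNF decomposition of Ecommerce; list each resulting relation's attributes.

Candidate key of the original relation: {PostalCode, WarehouseID}.
{City, PostalCode, Qty, UnitPrice, WarehouseID}: {UnitPrice} determines {Qty, UnitPrice} here but is not a superkey — split on UnitPrice → Qty, giving {Qty, UnitPrice} and {City, PostalCode, UnitPrice, WarehouseID}.
{Qty, UnitPrice} is in BCNF.
{City, PostalCode, UnitPrice, WarehouseID}: {City} determines {City, UnitPrice} here but is not a superkey — split on City → UnitPrice, giving {City, UnitPrice} and {City, PostalCode, WarehouseID}.
{City, UnitPrice} is in BCNF.
{City, PostalCode, WarehouseID} is in BCNF.

{City, PostalCode, WarehouseID}; {City, UnitPrice}; {Qty, UnitPrice}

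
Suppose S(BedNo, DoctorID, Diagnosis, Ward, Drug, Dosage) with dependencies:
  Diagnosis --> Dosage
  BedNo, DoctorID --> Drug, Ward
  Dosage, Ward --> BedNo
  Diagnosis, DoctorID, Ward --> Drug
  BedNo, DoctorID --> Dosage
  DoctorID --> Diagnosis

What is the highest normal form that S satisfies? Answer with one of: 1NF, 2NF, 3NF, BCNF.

Candidate keys: {BedNo, DoctorID}, {DoctorID, Ward}. Prime attributes: {BedNo, DoctorID, Ward}.
For Diagnosis --> Dosage we have {Diagnosis}⁺ = {Diagnosis, Dosage}; {Diagnosis} is not a superkey, so BCNF fails.
Diagnosis --> Dosage determines the non-prime attribute {Dosage} from a non-superkey — 3NF is violated.
{DoctorID} is a proper subset of the key {BedNo, DoctorID}, and {DoctorID}⁺ contains the non-prime attributes {Diagnosis, Dosage} — a partial dependency, so 2NF is violated.

1NF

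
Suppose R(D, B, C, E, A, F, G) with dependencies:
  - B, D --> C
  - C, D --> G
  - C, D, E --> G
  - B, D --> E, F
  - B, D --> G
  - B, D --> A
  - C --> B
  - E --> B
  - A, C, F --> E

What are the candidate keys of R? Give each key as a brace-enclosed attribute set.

Attributes never on any right-hand side: {D} — every candidate key must contain it.
{B, D}⁺ = {A, B, C, D, E, F, G}, which is every attribute, so {B, D} is a candidate key.
{C, D}⁺ = {A, B, C, D, E, F, G}, which is every attribute, so {C, D} is a candidate key.
{D, E}⁺ = {A, B, C, D, E, F, G}, which is every attribute, so {D, E} is a candidate key.
No proper subset of any of these is a key, and no other minimal superkey exists.

{B, D}, {C, D}, {D, E}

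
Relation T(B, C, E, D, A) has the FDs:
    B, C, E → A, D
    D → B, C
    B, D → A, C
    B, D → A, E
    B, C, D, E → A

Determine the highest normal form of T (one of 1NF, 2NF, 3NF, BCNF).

BCNF

Candidate keys: {B, C, E}, {D}. Prime attributes: {B, C, D, E}.
The left-hand side of every FD is a superkey, so BCNF is satisfied.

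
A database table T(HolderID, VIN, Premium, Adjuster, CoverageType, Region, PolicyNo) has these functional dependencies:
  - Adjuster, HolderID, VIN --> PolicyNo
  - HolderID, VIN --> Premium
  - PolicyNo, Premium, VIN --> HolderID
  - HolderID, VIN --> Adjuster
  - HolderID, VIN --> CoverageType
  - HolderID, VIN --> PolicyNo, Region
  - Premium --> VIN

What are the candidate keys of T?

{HolderID, Premium}⁺ = {Adjuster, CoverageType, HolderID, PolicyNo, Premium, Region, VIN} — all of the relation — so {HolderID, Premium} is a candidate key.
{HolderID, VIN}⁺ = {Adjuster, CoverageType, HolderID, PolicyNo, Premium, Region, VIN} — all of the relation — so {HolderID, VIN} is a candidate key.
{PolicyNo, Premium}⁺ = {Adjuster, CoverageType, HolderID, PolicyNo, Premium, Region, VIN} — all of the relation — so {PolicyNo, Premium} is a candidate key.
No proper subset of any of these is a key, and no other minimal superkey exists.

{HolderID, Premium}, {HolderID, VIN}, {PolicyNo, Premium}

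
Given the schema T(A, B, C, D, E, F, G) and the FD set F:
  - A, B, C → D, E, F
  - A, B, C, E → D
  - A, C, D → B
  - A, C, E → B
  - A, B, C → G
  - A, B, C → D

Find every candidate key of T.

{A, C} never appear on the right of any FD, so every key must include all of them.
Closure of {A, B, C} is {A, B, C, D, E, F, G}, the whole schema; {A, B, C} is a candidate key.
Closure of {A, C, D} is {A, B, C, D, E, F, G}, the whole schema; {A, C, D} is a candidate key.
Closure of {A, C, E} is {A, B, C, D, E, F, G}, the whole schema; {A, C, E} is a candidate key.
Any other superkey properly contains one of these, so there are no further candidate keys.

{A, B, C}, {A, C, D}, {A, C, E}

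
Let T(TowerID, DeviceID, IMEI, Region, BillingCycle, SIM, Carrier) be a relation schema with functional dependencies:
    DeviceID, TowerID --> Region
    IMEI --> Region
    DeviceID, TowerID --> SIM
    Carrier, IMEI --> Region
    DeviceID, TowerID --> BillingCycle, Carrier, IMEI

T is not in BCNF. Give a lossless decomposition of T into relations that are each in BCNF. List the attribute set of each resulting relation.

{BillingCycle, Carrier, DeviceID, IMEI, SIM, TowerID}; {IMEI, Region}

Candidate key of the original relation: {DeviceID, TowerID}.
In {BillingCycle, Carrier, DeviceID, IMEI, Region, SIM, TowerID}, {IMEI} is not a superkey ({IMEI}⁺ restricted to this set is {IMEI, Region}), so split on IMEI --> Region into {IMEI, Region} and {BillingCycle, Carrier, DeviceID, IMEI, SIM, TowerID}.
{IMEI, Region} is in BCNF.
{BillingCycle, Carrier, DeviceID, IMEI, SIM, TowerID} is in BCNF.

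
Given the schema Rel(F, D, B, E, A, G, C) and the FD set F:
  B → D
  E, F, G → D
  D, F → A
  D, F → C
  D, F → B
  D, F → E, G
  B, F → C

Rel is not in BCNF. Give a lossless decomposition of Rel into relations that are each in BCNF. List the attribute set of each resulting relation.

Candidate keys of the original relation: {B, F}, {D, F}, {E, F, G}.
{A, B, C, D, E, F, G}: {B} determines {B, D} here but is not a superkey — split on B → D, giving {B, D} and {A, B, C, E, F, G}.
{B, D} has no BCNF violation.
{A, B, C, E, F, G} has no BCNF violation.

{A, B, C, E, F, G}; {B, D}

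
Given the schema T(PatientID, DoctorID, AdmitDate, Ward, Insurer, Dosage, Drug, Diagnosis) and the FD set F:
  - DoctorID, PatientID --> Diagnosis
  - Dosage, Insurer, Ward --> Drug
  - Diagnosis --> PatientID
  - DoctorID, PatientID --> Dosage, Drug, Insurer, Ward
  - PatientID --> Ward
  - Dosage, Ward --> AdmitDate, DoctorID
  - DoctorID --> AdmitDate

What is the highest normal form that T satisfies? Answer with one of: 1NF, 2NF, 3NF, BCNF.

1NF

Candidate keys: {Diagnosis, DoctorID}, {Diagnosis, Dosage}, {DoctorID, PatientID}, {Dosage, PatientID}. Prime attributes: {Diagnosis, DoctorID, Dosage, PatientID}.
Dosage, Insurer, Ward --> Drug breaks BCNF: {Dosage, Insurer, Ward}⁺ = {AdmitDate, DoctorID, Dosage, Drug, Insurer, Ward}, so {Dosage, Insurer, Ward} is not a superkey.
Dosage, Insurer, Ward --> Drug determines the non-prime attribute {Drug} from a non-superkey — 3NF is violated.
{Diagnosis} is a proper subset of the key {Diagnosis, DoctorID}, and {Diagnosis}⁺ contains the non-prime attribute {Ward} — a partial dependency, so 2NF is violated.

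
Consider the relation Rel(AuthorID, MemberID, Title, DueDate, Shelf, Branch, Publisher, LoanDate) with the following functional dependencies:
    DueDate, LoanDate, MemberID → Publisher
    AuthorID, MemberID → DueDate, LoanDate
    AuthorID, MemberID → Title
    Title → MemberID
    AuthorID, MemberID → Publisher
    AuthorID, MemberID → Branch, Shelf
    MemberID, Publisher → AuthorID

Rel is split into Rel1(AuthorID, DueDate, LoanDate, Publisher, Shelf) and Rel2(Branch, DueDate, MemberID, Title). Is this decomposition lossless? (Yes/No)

The shared attributes are {DueDate} and {DueDate}⁺ = {DueDate}.
Neither Rel1 nor Rel2 is contained in that closure, so the decomposition is lossy.

No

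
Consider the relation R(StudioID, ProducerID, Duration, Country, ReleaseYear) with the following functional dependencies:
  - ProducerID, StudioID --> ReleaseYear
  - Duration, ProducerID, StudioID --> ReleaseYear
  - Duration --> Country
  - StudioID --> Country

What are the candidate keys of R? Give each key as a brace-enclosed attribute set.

{Duration, ProducerID, StudioID} never appear on the right of any FD, so every key must include all of them.
{Duration, ProducerID, StudioID}⁺ = {Country, Duration, ProducerID, ReleaseYear, StudioID}, which is every attribute, so {Duration, ProducerID, StudioID} is a candidate key.
Every other attribute set either contains this one or has a smaller closure.

{Duration, ProducerID, StudioID}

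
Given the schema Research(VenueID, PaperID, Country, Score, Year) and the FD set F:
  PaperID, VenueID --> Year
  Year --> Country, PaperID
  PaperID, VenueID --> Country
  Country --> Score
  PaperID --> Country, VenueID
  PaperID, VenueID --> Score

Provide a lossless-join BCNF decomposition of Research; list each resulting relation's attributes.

Candidate keys of the original relation: {PaperID}, {Year}.
Within {Country, PaperID, Score, VenueID, Year}: {Country}⁺ ∩ {Country, PaperID, Score, VenueID, Year} = {Country, Score}, not the whole set, so Country --> Score violates BCNF; decompose into {Country, Score} and {Country, PaperID, VenueID, Year}.
{Country, Score} is in BCNF.
{Country, PaperID, VenueID, Year} is in BCNF.

{Country, PaperID, VenueID, Year}; {Country, Score}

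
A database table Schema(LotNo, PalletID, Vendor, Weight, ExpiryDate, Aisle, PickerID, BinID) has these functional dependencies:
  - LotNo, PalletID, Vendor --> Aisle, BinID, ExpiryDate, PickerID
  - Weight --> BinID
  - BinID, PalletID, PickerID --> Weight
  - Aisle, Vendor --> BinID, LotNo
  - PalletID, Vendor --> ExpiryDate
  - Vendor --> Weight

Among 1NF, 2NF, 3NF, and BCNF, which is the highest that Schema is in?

1NF

Candidate keys: {Aisle, PalletID, Vendor}, {LotNo, PalletID, Vendor}. Prime attributes: {Aisle, LotNo, PalletID, Vendor}.
Weight --> BinID breaks BCNF: {Weight}⁺ = {BinID, Weight}, so {Weight} is not a superkey.
Weight --> BinID has non-prime {BinID} on the right and a non-superkey on the left, so 3NF fails.
The proper key subset {Vendor} of {Aisle, PalletID, Vendor} determines non-prime {BinID, Weight}, so the relation is not even in 2NF.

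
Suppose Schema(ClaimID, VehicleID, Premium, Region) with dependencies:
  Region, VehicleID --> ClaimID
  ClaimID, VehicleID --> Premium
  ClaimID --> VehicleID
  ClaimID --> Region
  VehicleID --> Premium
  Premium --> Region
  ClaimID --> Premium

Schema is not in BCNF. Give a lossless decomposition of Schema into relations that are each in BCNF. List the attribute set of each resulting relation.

Candidate keys of the original relation: {ClaimID}, {VehicleID}.
In {ClaimID, Premium, Region, VehicleID}, {Premium} is not a superkey ({Premium}⁺ restricted to this set is {Premium, Region}), so split on Premium --> Region into {Premium, Region} and {ClaimID, Premium, VehicleID}.
{Premium, Region} has no BCNF violation.
{ClaimID, Premium, VehicleID} has no BCNF violation.

{ClaimID, Premium, VehicleID}; {Premium, Region}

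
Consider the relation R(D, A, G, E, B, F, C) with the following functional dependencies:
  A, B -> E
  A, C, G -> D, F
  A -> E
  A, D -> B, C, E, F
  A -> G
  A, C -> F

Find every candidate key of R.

{A, C}, {A, D}

Attributes never on any right-hand side: {A} — every candidate key must contain it.
Closure of {A, C} is {A, B, C, D, E, F, G}, the whole schema; {A, C} is a candidate key.
Closure of {A, D} is {A, B, C, D, E, F, G}, the whole schema; {A, D} is a candidate key.
No proper subset of any of these is a key, and no other minimal superkey exists.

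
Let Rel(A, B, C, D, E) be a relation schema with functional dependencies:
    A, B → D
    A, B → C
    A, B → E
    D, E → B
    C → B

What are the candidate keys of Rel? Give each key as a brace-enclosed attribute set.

{A, B}, {A, C}, {A, D, E}

No FD produces {A}, so it must be in every candidate key.
Closure of {A, B} is {A, B, C, D, E}, the whole schema; {A, B} is a candidate key.
Closure of {A, C} is {A, B, C, D, E}, the whole schema; {A, C} is a candidate key.
Closure of {A, D, E} is {A, B, C, D, E}, the whole schema; {A, D, E} is a candidate key.
These are minimal and exhaustive — every other superkey contains one of them.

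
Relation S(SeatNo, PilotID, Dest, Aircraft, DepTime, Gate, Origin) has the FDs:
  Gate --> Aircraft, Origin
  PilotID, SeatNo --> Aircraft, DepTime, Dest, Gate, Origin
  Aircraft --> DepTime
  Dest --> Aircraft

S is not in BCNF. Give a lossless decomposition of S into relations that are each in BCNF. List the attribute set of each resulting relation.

Candidate key of the original relation: {PilotID, SeatNo}.
In {Aircraft, DepTime, Dest, Gate, Origin, PilotID, SeatNo}, {Gate} is not a superkey ({Gate}⁺ restricted to this set is {Aircraft, DepTime, Gate, Origin}), so split on Gate --> Aircraft, DepTime, Origin into {Aircraft, DepTime, Gate, Origin} and {Dest, Gate, PilotID, SeatNo}.
In {Aircraft, DepTime, Gate, Origin}, {Aircraft} is not a superkey ({Aircraft}⁺ restricted to this set is {Aircraft, DepTime}), so split on Aircraft --> DepTime into {Aircraft, DepTime} and {Aircraft, Gate, Origin}.
{Aircraft, DepTime} has no BCNF violation.
{Aircraft, Gate, Origin} has no BCNF violation.
{Dest, Gate, PilotID, SeatNo} has no BCNF violation.

{Aircraft, DepTime}; {Aircraft, Gate, Origin}; {Dest, Gate, PilotID, SeatNo}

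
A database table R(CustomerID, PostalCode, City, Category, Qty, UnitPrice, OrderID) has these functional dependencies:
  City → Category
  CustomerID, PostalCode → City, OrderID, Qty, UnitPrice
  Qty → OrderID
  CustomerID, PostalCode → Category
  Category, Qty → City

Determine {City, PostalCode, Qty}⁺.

{Category, City, OrderID, PostalCode, Qty}

Start with {City, PostalCode, Qty}.
City → Category applies; add {Category} → now {Category, City, PostalCode, Qty}.
Qty → OrderID applies; add {OrderID} → now {Category, City, OrderID, PostalCode, Qty}.
No further FD applies.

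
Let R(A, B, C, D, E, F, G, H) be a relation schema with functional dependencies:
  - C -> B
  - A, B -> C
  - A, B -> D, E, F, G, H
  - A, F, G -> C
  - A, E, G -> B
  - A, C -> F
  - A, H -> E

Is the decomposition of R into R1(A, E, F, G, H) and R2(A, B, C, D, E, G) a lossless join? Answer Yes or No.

Yes

The shared attributes are {A, E, G} and {A, E, G}⁺ = {A, B, C, D, E, F, G, H}.
This includes all of R1, so the common attributes are a superkey of R1 — the join is lossless.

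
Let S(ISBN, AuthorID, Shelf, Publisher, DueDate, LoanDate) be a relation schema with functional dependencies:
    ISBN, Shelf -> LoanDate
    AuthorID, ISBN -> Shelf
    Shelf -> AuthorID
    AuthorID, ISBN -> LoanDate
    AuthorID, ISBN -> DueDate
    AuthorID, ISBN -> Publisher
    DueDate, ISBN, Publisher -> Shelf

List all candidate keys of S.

{AuthorID, ISBN}, {DueDate, ISBN, Publisher}, {ISBN, Shelf}

Attributes never on any right-hand side: {ISBN} — every candidate key must contain it.
Closure of {AuthorID, ISBN} is {AuthorID, DueDate, ISBN, LoanDate, Publisher, Shelf}, the whole schema; {AuthorID, ISBN} is a candidate key.
Closure of {ISBN, Shelf} is {AuthorID, DueDate, ISBN, LoanDate, Publisher, Shelf}, the whole schema; {ISBN, Shelf} is a candidate key.
Closure of {DueDate, ISBN, Publisher} is {AuthorID, DueDate, ISBN, LoanDate, Publisher, Shelf}, the whole schema; {DueDate, ISBN, Publisher} is a candidate key.
No proper subset of any of these is a key, and no other minimal superkey exists.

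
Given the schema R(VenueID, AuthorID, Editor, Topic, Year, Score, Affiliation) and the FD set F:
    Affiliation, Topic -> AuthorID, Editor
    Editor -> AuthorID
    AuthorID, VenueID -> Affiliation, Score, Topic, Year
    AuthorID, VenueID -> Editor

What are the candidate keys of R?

{Affiliation, Topic, VenueID}, {AuthorID, VenueID}, {Editor, VenueID}

{VenueID} never appears on the right of any FD, so every key must include it.
Closure of {AuthorID, VenueID} is {Affiliation, AuthorID, Editor, Score, Topic, VenueID, Year}, the whole schema; {AuthorID, VenueID} is a candidate key.
Closure of {Editor, VenueID} is {Affiliation, AuthorID, Editor, Score, Topic, VenueID, Year}, the whole schema; {Editor, VenueID} is a candidate key.
Closure of {Affiliation, Topic, VenueID} is {Affiliation, AuthorID, Editor, Score, Topic, VenueID, Year}, the whole schema; {Affiliation, Topic, VenueID} is a candidate key.
Any other superkey properly contains one of these, so there are no further candidate keys.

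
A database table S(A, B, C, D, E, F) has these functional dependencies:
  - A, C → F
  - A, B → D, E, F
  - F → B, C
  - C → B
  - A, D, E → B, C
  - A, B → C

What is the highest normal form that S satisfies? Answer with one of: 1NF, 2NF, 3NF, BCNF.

3NF

Candidate keys: {A, B}, {A, C}, {A, D, E}, {A, F}. Prime attributes: {A, B, C, D, E, F}.
F → B, C breaks BCNF: {F}⁺ = {B, C, F}, so {F} is not a superkey.
Since {B, C} ⊆ prime attributes and every other non-superkey FD also has a prime right side, the schema is in 3NF.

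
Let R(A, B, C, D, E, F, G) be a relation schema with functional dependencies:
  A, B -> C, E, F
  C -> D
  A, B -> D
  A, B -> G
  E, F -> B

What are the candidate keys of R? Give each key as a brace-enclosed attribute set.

{A, B}, {A, E, F}

No FD produces {A}, so it must be in every candidate key.
{A, B}⁺ = {A, B, C, D, E, F, G}, which is every attribute, so {A, B} is a candidate key.
{A, E, F}⁺ = {A, B, C, D, E, F, G}, which is every attribute, so {A, E, F} is a candidate key.
These are minimal and exhaustive — every other superkey contains one of them.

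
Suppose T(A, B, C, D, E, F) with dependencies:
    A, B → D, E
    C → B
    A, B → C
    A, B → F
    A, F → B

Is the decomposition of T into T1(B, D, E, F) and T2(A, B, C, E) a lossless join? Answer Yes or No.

T1 ∩ T2 = {B, E}; its closure under F is {B, E}.
Neither T1 nor T2 is contained in that closure, so the decomposition is lossy.

No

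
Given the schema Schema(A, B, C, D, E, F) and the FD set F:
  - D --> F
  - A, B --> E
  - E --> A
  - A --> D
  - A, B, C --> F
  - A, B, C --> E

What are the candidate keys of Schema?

{A, B, C}, {B, C, E}

No FD produces {B, C}, so they must be in every candidate key.
{A, B, C}⁺ = {A, B, C, D, E, F}, which is every attribute, so {A, B, C} is a candidate key.
{B, C, E}⁺ = {A, B, C, D, E, F}, which is every attribute, so {B, C, E} is a candidate key.
No proper subset of any of these is a key, and no other minimal superkey exists.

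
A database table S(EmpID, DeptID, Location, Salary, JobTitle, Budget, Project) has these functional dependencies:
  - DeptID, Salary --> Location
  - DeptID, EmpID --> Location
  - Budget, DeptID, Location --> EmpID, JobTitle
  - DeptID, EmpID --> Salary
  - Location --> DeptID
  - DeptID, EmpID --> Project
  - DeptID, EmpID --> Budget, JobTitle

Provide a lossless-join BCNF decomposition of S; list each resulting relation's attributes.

Candidate keys of the original relation: {Budget, DeptID, Salary}, {Budget, Location}, {DeptID, EmpID}, {EmpID, Location}.
Within {Budget, DeptID, EmpID, JobTitle, Location, Project, Salary}: {DeptID, Salary}⁺ ∩ {Budget, DeptID, EmpID, JobTitle, Location, Project, Salary} = {DeptID, Location, Salary}, not the whole set, so DeptID, Salary --> Location violates BCNF; decompose into {DeptID, Location, Salary} and {Budget, DeptID, EmpID, JobTitle, Project, Salary}.
Within {DeptID, Location, Salary}: {Location}⁺ ∩ {DeptID, Location, Salary} = {DeptID, Location}, not the whole set, so Location --> DeptID violates BCNF; decompose into {DeptID, Location} and {Location, Salary}.
{DeptID, Location} is in BCNF.
{Location, Salary} is in BCNF.
{Budget, DeptID, EmpID, JobTitle, Project, Salary} is in BCNF.

{Budget, DeptID, EmpID, JobTitle, Project, Salary}; {DeptID, Location}; {Location, Salary}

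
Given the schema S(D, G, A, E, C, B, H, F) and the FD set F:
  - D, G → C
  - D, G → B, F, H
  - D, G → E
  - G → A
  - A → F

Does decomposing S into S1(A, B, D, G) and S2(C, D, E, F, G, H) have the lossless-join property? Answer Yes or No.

Yes

Common attributes: {D, G}; their closure is {A, B, C, D, E, F, G, H}.
This includes all of S1, so the common attributes are a superkey of S1 — the join is lossless.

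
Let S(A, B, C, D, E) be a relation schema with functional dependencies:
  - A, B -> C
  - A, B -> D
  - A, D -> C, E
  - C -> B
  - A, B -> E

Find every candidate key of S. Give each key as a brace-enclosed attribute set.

{A, B}, {A, C}, {A, D}

{A} never appears on the right of any FD, so every key must include it.
{A, B} is a candidate key since {A, B}⁺ = {A, B, C, D, E} covers every attribute.
{A, C} is a candidate key since {A, C}⁺ = {A, B, C, D, E} covers every attribute.
{A, D} is a candidate key since {A, D}⁺ = {A, B, C, D, E} covers every attribute.
These are minimal and exhaustive — every other superkey contains one of them.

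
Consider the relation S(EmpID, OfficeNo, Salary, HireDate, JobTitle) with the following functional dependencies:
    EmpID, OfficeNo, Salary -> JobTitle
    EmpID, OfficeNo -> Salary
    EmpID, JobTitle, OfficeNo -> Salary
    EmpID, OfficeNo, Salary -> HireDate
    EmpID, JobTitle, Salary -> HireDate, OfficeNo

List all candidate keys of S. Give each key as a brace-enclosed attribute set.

{EmpID, JobTitle, Salary}, {EmpID, OfficeNo}

{EmpID} never appears on the right of any FD, so every key must include it.
{EmpID, OfficeNo}⁺ = {EmpID, HireDate, JobTitle, OfficeNo, Salary}, which is every attribute, so {EmpID, OfficeNo} is a candidate key.
{EmpID, JobTitle, Salary}⁺ = {EmpID, HireDate, JobTitle, OfficeNo, Salary}, which is every attribute, so {EmpID, JobTitle, Salary} is a candidate key.
Any other superkey properly contains one of these, so there are no further candidate keys.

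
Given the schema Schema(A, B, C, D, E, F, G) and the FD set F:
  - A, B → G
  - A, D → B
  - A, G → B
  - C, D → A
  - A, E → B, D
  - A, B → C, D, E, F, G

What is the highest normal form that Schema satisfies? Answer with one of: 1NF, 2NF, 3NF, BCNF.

BCNF

Candidate keys: {A, B}, {A, D}, {A, E}, {A, G}, {C, D}. Prime attributes: {A, B, C, D, E, G}.
Every FD has a superkey on the left, so the relation is in BCNF.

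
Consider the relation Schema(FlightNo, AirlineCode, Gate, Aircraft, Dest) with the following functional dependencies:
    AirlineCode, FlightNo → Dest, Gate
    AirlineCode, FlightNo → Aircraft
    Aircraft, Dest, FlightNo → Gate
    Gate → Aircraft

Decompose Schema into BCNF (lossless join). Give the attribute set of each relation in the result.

Candidate key of the original relation: {AirlineCode, FlightNo}.
{Aircraft, AirlineCode, Dest, FlightNo, Gate}: {Aircraft, Dest, FlightNo} determines {Aircraft, Dest, FlightNo, Gate} here but is not a superkey — split on Aircraft, Dest, FlightNo → Gate, giving {Aircraft, Dest, FlightNo, Gate} and {Aircraft, AirlineCode, Dest, FlightNo}.
{Aircraft, Dest, FlightNo, Gate}: {Gate} determines {Aircraft, Gate} here but is not a superkey — split on Gate → Aircraft, giving {Aircraft, Gate} and {Dest, FlightNo, Gate}.
{Aircraft, Gate}: every determinant is a superkey — BCNF.
{Dest, FlightNo, Gate}: every determinant is a superkey — BCNF.
{Aircraft, AirlineCode, Dest, FlightNo}: every determinant is a superkey — BCNF.

{Aircraft, AirlineCode, Dest, FlightNo}; {Aircraft, Gate}; {Dest, FlightNo, Gate}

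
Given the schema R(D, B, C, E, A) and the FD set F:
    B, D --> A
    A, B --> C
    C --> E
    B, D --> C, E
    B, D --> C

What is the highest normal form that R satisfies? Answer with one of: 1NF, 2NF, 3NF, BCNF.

Candidate key: {B, D}. Prime attributes: {B, D}.
A, B --> C: {A, B}⁺ = {A, B, C, E}, which is not all of the attributes, so the left side is not a superkey — BCNF is violated.
Because {C} is non-prime and the left side of A, B --> C is not a superkey, the relation is not in 3NF.
No proper subset of a key has a non-prime attribute in its closure, so there is no partial dependency; 2NF holds.

2NF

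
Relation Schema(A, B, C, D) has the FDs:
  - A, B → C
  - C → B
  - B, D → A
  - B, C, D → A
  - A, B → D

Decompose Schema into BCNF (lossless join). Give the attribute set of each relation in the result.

Candidate keys of the original relation: {A, B}, {A, C}, {B, D}, {C, D}.
In {A, B, C, D}, {C} is not a superkey ({C}⁺ restricted to this set is {B, C}), so split on C → B into {B, C} and {A, C, D}.
{B, C} has no BCNF violation.
{A, C, D} has no BCNF violation.

{A, C, D}; {B, C}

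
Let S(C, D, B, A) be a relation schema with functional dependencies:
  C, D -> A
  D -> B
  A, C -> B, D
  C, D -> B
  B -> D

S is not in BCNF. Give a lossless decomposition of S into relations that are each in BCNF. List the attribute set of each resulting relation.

{A, C, D}; {B, D}

Candidate keys of the original relation: {A, C}, {B, C}, {C, D}.
Within {A, B, C, D}: {D}⁺ ∩ {A, B, C, D} = {B, D}, not the whole set, so D -> B violates BCNF; decompose into {B, D} and {A, C, D}.
{B, D} has no BCNF violation.
{A, C, D} has no BCNF violation.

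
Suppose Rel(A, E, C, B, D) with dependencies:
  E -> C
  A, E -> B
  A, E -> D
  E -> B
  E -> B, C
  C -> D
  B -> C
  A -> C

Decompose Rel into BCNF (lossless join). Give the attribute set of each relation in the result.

{A, E}; {B, C}; {B, E}; {C, D}

Candidate key of the original relation: {A, E}.
{A, B, C, D, E}: {E} determines {B, C, D, E} here but is not a superkey — split on E -> B, C, D, giving {B, C, D, E} and {A, E}.
{B, C, D, E}: {C} determines {C, D} here but is not a superkey — split on C -> D, giving {C, D} and {B, C, E}.
{C, D} has no BCNF violation.
{B, C, E}: {B} determines {B, C} here but is not a superkey — split on B -> C, giving {B, C} and {B, E}.
{B, C} has no BCNF violation.
{B, E} has no BCNF violation.
{A, E} has no BCNF violation.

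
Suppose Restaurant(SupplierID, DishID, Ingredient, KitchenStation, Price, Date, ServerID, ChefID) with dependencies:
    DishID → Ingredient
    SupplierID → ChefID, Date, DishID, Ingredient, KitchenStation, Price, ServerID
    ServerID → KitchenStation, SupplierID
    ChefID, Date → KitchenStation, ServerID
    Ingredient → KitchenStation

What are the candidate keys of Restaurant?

{ChefID, Date}, {ServerID}, {SupplierID}

{ServerID}⁺ = {ChefID, Date, DishID, Ingredient, KitchenStation, Price, ServerID, SupplierID}, which is every attribute, so {ServerID} is a candidate key.
{SupplierID}⁺ = {ChefID, Date, DishID, Ingredient, KitchenStation, Price, ServerID, SupplierID}, which is every attribute, so {SupplierID} is a candidate key.
{ChefID, Date}⁺ = {ChefID, Date, DishID, Ingredient, KitchenStation, Price, ServerID, SupplierID}, which is every attribute, so {ChefID, Date} is a candidate key.
No proper subset of any of these is a key, and no other minimal superkey exists.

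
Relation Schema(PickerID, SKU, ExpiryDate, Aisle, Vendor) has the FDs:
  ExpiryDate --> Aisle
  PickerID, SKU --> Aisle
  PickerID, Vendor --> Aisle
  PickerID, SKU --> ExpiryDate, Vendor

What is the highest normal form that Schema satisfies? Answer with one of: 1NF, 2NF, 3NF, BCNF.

2NF

Candidate key: {PickerID, SKU}. Prime attributes: {PickerID, SKU}.
For ExpiryDate --> Aisle we have {ExpiryDate}⁺ = {Aisle, ExpiryDate}; {ExpiryDate} is not a superkey, so BCNF fails.
Because {Aisle} is non-prime and the left side of ExpiryDate --> Aisle is not a superkey, the relation is not in 3NF.
No non-prime attribute depends on a proper subset of any candidate key, so 2NF holds.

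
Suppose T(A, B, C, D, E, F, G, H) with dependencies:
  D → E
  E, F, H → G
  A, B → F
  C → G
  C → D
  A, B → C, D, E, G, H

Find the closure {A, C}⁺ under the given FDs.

Start with {A, C}.
C → G applies; add {G} → now {A, C, G}.
C → D applies; add {D} → now {A, C, D, G}.
D → E applies; add {E} → now {A, C, D, E, G}.
No further FD applies.

{A, C, D, E, G}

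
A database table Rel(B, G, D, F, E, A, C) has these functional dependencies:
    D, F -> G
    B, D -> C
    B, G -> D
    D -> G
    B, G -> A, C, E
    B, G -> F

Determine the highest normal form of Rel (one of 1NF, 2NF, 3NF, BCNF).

3NF

Candidate keys: {B, D}, {B, G}. Prime attributes: {B, D, G}.
For D, F -> G we have {D, F}⁺ = {D, F, G}; {D, F} is not a superkey, so BCNF fails.
But every attribute on its right side ({G}) is prime, and the same holds for every other non-superkey FD, so 3NF still holds.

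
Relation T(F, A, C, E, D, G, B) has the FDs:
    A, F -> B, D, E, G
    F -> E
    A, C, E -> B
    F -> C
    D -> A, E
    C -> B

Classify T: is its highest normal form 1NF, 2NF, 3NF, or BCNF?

1NF

Candidate keys: {A, F}, {D, F}. Prime attributes: {A, D, F}.
F -> E breaks BCNF: {F}⁺ = {B, C, E, F}, so {F} is not a superkey.
F -> E has non-prime {E} on the right and a non-superkey on the left, so 3NF fails.
{F} is a proper subset of the key {A, F}, and {F}⁺ contains the non-prime attributes {B, C, E} — a partial dependency, so 2NF is violated.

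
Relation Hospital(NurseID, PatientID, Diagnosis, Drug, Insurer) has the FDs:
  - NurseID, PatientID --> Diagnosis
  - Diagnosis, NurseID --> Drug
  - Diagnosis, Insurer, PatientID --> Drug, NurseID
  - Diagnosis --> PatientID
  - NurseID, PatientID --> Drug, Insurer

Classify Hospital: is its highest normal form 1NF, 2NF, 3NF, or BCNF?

3NF

Candidate keys: {Diagnosis, Insurer}, {Diagnosis, NurseID}, {NurseID, PatientID}. Prime attributes: {Diagnosis, Insurer, NurseID, PatientID}.
Diagnosis --> PatientID breaks BCNF: {Diagnosis}⁺ = {Diagnosis, PatientID}, so {Diagnosis} is not a superkey.
But every attribute on its right side ({PatientID}) is prime, and the same holds for every other non-superkey FD, so 3NF still holds.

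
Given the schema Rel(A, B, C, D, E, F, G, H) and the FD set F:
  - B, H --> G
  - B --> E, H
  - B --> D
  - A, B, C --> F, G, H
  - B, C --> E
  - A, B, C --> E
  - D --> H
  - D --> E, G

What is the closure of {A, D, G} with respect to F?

Start with {A, D, G}.
D --> H applies; add {H} → now {A, D, G, H}.
D --> E, G applies; add {E} → now {A, D, E, G, H}.
No further FD applies.

{A, D, E, G, H}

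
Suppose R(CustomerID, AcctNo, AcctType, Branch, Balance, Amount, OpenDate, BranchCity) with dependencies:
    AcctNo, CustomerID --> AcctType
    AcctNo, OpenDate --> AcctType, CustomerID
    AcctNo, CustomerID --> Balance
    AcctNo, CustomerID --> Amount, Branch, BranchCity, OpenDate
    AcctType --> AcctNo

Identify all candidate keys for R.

Closure of {AcctNo, CustomerID} is {AcctNo, AcctType, Amount, Balance, Branch, BranchCity, CustomerID, OpenDate}, the whole schema; {AcctNo, CustomerID} is a candidate key.
Closure of {AcctNo, OpenDate} is {AcctNo, AcctType, Amount, Balance, Branch, BranchCity, CustomerID, OpenDate}, the whole schema; {AcctNo, OpenDate} is a candidate key.
Closure of {AcctType, CustomerID} is {AcctNo, AcctType, Amount, Balance, Branch, BranchCity, CustomerID, OpenDate}, the whole schema; {AcctType, CustomerID} is a candidate key.
Closure of {AcctType, OpenDate} is {AcctNo, AcctType, Amount, Balance, Branch, BranchCity, CustomerID, OpenDate}, the whole schema; {AcctType, OpenDate} is a candidate key.
No proper subset of any of these is a key, and no other minimal superkey exists.

{AcctNo, CustomerID}, {AcctNo, OpenDate}, {AcctType, CustomerID}, {AcctType, OpenDate}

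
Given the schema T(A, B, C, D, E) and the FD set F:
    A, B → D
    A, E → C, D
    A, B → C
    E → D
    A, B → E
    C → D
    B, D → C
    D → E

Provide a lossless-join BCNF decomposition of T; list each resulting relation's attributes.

Candidate key of the original relation: {A, B}.
Within {A, B, C, D, E}: {A, E}⁺ ∩ {A, B, C, D, E} = {A, C, D, E}, not the whole set, so A, E → C, D violates BCNF; decompose into {A, C, D, E} and {A, B, E}.
Within {A, C, D, E}: {E}⁺ ∩ {A, C, D, E} = {D, E}, not the whole set, so E → D violates BCNF; decompose into {D, E} and {A, C, E}.
{D, E}: every determinant is a superkey — BCNF.
Within {A, C, E}: {C}⁺ ∩ {A, C, E} = {C, E}, not the whole set, so C → E violates BCNF; decompose into {C, E} and {A, C}.
{C, E}: every determinant is a superkey — BCNF.
{A, C}: every determinant is a superkey — BCNF.
{A, B, E}: every determinant is a superkey — BCNF.

{A, B, E}; {A, C}; {C, E}; {D, E}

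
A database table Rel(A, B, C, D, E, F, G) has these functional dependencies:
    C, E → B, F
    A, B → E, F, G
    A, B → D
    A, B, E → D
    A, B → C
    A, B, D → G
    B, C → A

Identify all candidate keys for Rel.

{A, B}, {B, C}, {C, E}

Closure of {A, B} is {A, B, C, D, E, F, G}, the whole schema; {A, B} is a candidate key.
Closure of {B, C} is {A, B, C, D, E, F, G}, the whole schema; {B, C} is a candidate key.
Closure of {C, E} is {A, B, C, D, E, F, G}, the whole schema; {C, E} is a candidate key.
Any other superkey properly contains one of these, so there are no further candidate keys.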